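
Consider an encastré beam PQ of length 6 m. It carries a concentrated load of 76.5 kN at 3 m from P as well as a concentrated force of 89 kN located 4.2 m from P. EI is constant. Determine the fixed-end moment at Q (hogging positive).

M_Q = 135.9 kN·m

Release both end moments; the primary structure is a simply-supported span PQ with redundants M_P and M_Q.
On the primary (simply-supported) span, the end slopes from the loading are:
  at P: point load 76.5 at a = 3: Pab(L + b)/(6LEI) = 172.1/EI
  at Q: point load 76.5 at a = 3: Pab(L + a)/(6LEI) = 172.1/EI
  at P: point load 89 at a = 4.2: Pab(L + b)/(6LEI) = 145.8/EI
  at Q: point load 89 at a = 4.2: Pab(L + a)/(6LEI) = 190.6/EI
  θ_P0 = 317.9/EI,  θ_Q0 = 362.8/EI
Flexibility coefficients: a unit moment at one end gives L/(3EI) there and L/(6EI) at the far end, so f₁₁ = f₂₂ = 2/EI and f₁₂ = f₂₁ = 1/EI.
Compatibility — zero rotation at each built-in end:
  2 M_P + 1 M_Q = 317.9
  1 M_P + 2 M_Q = 362.8
Solving the pair gives M_P = 91.02 kN·m and M_Q = 135.9 kN·m (hogging).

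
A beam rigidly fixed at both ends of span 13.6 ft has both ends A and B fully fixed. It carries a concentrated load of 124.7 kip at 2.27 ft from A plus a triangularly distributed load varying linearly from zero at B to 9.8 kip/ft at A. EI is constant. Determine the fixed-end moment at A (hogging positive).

M_A = 287.1 kip·ft

Take the two fixed-end moments M_A, M_B as redundants; the released structure is the simple span AB.
On the primary (simply-supported) span, the end slopes from the loading are:
  at A: point load 124.7 at a = 2.27: Pab(L + b)/(6LEI) = 979.8/EI
  at B: point load 124.7 at a = 2.27: Pab(L + a)/(6LEI) = 623.7/EI
  at A: triangular load, peak 9.8: w₀L³/(45EI) = 547.8/EI
  at B: triangular load, peak 9.8: 7w₀L³/(360EI) = 479.3/EI
  θ_A0 = 1528/EI,  θ_B0 = 1103/EI
Flexibility coefficients: a unit moment at one end gives L/(3EI) there and L/(6EI) at the far end, so f₁₁ = f₂₂ = 4.533/EI and f₁₂ = f₂₁ = 2.267/EI.
Compatibility — zero rotation at each built-in end:
  4.533 M_A + 2.267 M_B = 1528
  2.267 M_A + 4.533 M_B = 1103
Solving the pair gives M_A = 287.1 kip·ft and M_B = 99.78 kip·ft (hogging).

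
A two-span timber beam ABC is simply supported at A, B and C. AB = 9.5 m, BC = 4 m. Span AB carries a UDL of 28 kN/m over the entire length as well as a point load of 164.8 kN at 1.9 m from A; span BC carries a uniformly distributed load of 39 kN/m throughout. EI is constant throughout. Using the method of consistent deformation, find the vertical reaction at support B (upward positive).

Release continuity at B by inserting a hinge; the redundant is the internal moment M_B. The primary structure is two simply-supported spans AB and BC.
Discontinuity in slope at B on the released structure — sum the simple-span end rotations:
  span AB: UDL 28: wL³/(24EI) = 1000/EI
  span AB: point load 164.8 at a = 1.9: Pab(L + a)/(6LEI) = 475.9/EI
  span BC: UDL 39: wL³/(24EI) = 104/EI
  relative rotation θ_0 = (1476 + 104)/EI = 1580/EI
A unit hogging moment at B produces rotation L₁/(3EI) + L₂/(3EI) = 4.5/EI.
Slope continuity at B: θ_0 = M_B·4.5/EI, so M_B = 1580/4.5 = 351.2 kN·m (hogging).
Span AB, ΣM about A with M_B applied at B: R_B^{AB}·9.5 = 1577 + 351.2, so R_B^{AB} = 202.9 kN and R_A = 430.8 − 202.9 = 227.9 kN.
Span BC, ΣM about C: R_B^{BC}·4 = 312 + 351.2, so R_B^{BC} = 165.8 kN and R_C = 156 − 165.8 = -9.79 kN.
R_B = 202.9 + 165.8 = 368.7 kN.

R_B = 368.7 kN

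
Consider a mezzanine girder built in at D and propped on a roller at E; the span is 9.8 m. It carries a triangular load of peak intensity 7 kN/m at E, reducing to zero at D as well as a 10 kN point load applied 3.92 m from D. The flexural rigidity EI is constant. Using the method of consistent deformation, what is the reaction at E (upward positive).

R_E = 20.95 kN

Choose R_E as the redundant. The primary structure is the cantilever fixed at D.
Primary-structure tip deflection at E by superposition:
  triangular load, peak 7 at the free end: 11w₀L⁴/(120EI) = 5919/EI
  point load 10 at a = 3.92: Pa²(3L − a)/(6EI) = 652.6/EI
  δ_0 = 6571/EI
Tip deflection under a unit load at E: L³/(3EI) = 313.7/EI.
The prop prevents deflection at E: R_E = δ_0/δ_{EE} = 6571/313.7 = 20.95 kN.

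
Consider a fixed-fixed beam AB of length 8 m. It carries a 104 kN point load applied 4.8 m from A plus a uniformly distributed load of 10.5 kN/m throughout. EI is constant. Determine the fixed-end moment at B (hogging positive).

Release both end moments; the primary structure is a simply-supported span AB with redundants M_A and M_B.
End rotations of the released simple span under the applied load (×1/EI):
  at A: point load 104 at a = 4.8: Pab(L + b)/(6LEI) = 372.7/EI
  at B: point load 104 at a = 4.8: Pab(L + a)/(6LEI) = 426/EI
  at A: UDL 10.5: wL³/(24EI) = 224/EI
  at B: UDL 10.5: wL³/(24EI) = 224/EI
  θ_A0 = 596.7/EI,  θ_B0 = 650/EI
Flexibility coefficients: a unit moment at one end gives L/(3EI) there and L/(6EI) at the far end, so f₁₁ = f₂₂ = 2.667/EI and f₁₂ = f₂₁ = 1.333/EI.
Compatibility — zero rotation at each built-in end:
  2.667 M_A + 1.333 M_B = 596.7
  1.333 M_A + 2.667 M_B = 650
Solving the pair gives M_A = 135.9 kN·m and M_B = 175.8 kN·m (hogging).

M_B = 175.8 kN·m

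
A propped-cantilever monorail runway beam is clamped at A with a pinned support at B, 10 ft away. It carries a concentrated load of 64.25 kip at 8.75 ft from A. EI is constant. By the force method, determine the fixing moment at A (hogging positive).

Remove the prop at B; the released (primary) structure is a cantilever built in at A.
Primary-structure tip deflection at B by superposition:
  point load 64.25 at a = 8.75: Pa²(3L − a)/(6EI) = 17422/EI
Flexibility coefficient — unit upward force at B: δ_{BB} = L³/(3EI) = 333.3/EI.
Compatibility at B: δ_0 − R_B·δ_{BB} = 0, so R_B = 17422/333.3 = 52.27 kip.
Moment equilibrium about A: M_A = Σ(load moments about A) − R_B·L = 562.2 − 52.27×10 = 39.53 kip·ft.

M_A = 39.53 kip·ft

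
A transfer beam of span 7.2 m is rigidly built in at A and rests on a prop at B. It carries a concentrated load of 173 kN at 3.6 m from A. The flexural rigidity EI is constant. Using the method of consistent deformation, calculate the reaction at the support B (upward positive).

R_B = 54.06 kN

Release the roller at B. Primary structure: cantilever fixed at A.
Deflection at B on the released cantilever, summing each load's contribution:
  point load 173 at a = 3.6: Pa²(3L − a)/(6EI) = 6726/EI
Tip deflection under a unit load at B: L³/(3EI) = 124.4/EI.
The prop prevents deflection at B: R_B = δ_0/δ_{BB} = 6726/124.4 = 54.06 kN.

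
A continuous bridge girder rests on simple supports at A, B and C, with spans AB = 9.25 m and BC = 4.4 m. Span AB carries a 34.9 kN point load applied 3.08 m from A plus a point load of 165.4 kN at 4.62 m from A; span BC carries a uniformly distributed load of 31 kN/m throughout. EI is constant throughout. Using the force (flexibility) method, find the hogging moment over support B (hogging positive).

Insert a hinge at B; M_B is the redundant, and each span becomes simply supported.
Discontinuity in slope at B on the released structure — sum the simple-span end rotations:
  span AB: point load 34.9 at a = 3.08: Pab(L + a)/(6LEI) = 147.3/EI
  span AB: point load 165.4 at a = 4.62: Pab(L + a)/(6LEI) = 884.2/EI
  span BC: UDL 31: wL³/(24EI) = 110/EI
  relative rotation θ_0 = (1032 + 110)/EI = 1142/EI
A unit hogging moment at B produces rotation L₁/(3EI) + L₂/(3EI) = 4.55/EI.
Compatibility: M_B·(L₁+L₂)/(3EI) = θ_0, giving M_B = 250.9 kN·m (hogging).

M_B = 250.9 kN·m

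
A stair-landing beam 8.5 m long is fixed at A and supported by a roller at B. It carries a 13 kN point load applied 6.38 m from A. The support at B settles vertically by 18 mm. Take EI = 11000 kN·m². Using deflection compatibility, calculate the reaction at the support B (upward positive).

R_B = 7.27 kN

Take the reaction at B as the redundant and release it; the primary structure is a cantilever fixed at A.
Free-end deflection of the primary structure under the applied loading (downward +):
  point load 13 at a = 6.38: Pa²(3L − a)/(6EI) = 1686/EI
Tip deflection under a unit load at B: L³/(3EI) = 204.7/EI.
With EI = 11000 kN·m²: δ_0 = 0.1533 m and δ_{BB} = 0.01861 m/kN.
Compatibility — the beam at B must follow the support down by 0.018 m: δ_0 − R_B·δ_{BB} = 0.018, so R_B = (0.1533 − 0.018)/0.01861 = 7.27 kN.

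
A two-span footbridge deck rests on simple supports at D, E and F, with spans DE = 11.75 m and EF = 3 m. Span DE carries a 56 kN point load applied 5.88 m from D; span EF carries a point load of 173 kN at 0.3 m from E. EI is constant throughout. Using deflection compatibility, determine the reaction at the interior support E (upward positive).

R_E = 228.6 kN

Insert a hinge at E; M_E is the redundant, and each span becomes simply supported.
Rotations at E on the released spans (each span's end-slope, ×1/EI):
  span DE: point load 56 at a = 5.88: Pab(L + a)/(6LEI) = 483.4/EI
  span EF: point load 173 at a = 0.3: Pab(L + b)/(6LEI) = 44.37/EI
  relative rotation θ_0 = (483.4 + 44.37)/EI = 527.7/EI
A unit hogging moment at E produces rotation L₁/(3EI) + L₂/(3EI) = 4.917/EI.
Compatibility: M_E·(L₁+L₂)/(3EI) = θ_0, giving M_E = 107.3 kN·m (hogging).
Span DE, ΣM about D with M_E applied at E: R_E^{DE}·11.75 = 329.3 + 107.3, so R_E^{DE} = 37.16 kN and R_D = 56 − 37.16 = 18.84 kN.
Span EF, ΣM about F: R_E^{EF}·3 = 467.1 + 107.3, so R_E^{EF} = 191.5 kN and R_F = 173 − 191.5 = -18.48 kN.
R_E = 37.16 + 191.5 = 228.6 kN.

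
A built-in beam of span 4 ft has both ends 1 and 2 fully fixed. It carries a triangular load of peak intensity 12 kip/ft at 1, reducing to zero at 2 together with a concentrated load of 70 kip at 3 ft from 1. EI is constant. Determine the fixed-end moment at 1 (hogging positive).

Release both end moments; the primary structure is a simply-supported span 12 with redundants M_1 and M_2.
Simple-span end rotations at 1 and 2 under the given loads:
  at 1: triangular load, peak 12: w₀L³/(45EI) = 17.07/EI
  at 2: triangular load, peak 12: 7w₀L³/(360EI) = 14.93/EI
  at 1: point load 70 at a = 3: Pab(L + b)/(6LEI) = 43.75/EI
  at 2: point load 70 at a = 3: Pab(L + a)/(6LEI) = 61.25/EI
  θ_10 = 60.82/EI,  θ_20 = 76.18/EI
Flexibility coefficients: a unit moment at one end gives L/(3EI) there and L/(6EI) at the far end, so f₁₁ = f₂₂ = 1.333/EI and f₁₂ = f₂₁ = 0.6667/EI.
Compatibility — zero rotation at each built-in end:
  1.333 M_1 + 0.6667 M_2 = 60.82
  0.6667 M_1 + 1.333 M_2 = 76.18
Solving the pair gives M_1 = 22.73 kip·ft and M_2 = 45.77 kip·ft (hogging).

M_1 = 22.73 kip·ft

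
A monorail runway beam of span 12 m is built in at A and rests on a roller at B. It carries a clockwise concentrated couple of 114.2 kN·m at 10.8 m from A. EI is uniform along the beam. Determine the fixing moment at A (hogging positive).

M_A = -55.39 kN·m

Choose R_B as the redundant. The primary structure is the cantilever fixed at A.
Free-end deflection of the primary structure under the applied loading (downward +):
  clockwise couple 114.2 at a = 10.8: M₀a(2L − a)/(2EI) = 8140/EI
Flexibility coefficient — unit upward force at B: δ_{BB} = L³/(3EI) = 576/EI.
Compatibility at B: δ_0 − R_B·δ_{BB} = 0, so R_B = 8140/576 = 14.13 kN.
Moment equilibrium about A: M_A = Σ(load moments about A) − R_B·L = 114.2 − 14.13×12 = -55.39 kN·m.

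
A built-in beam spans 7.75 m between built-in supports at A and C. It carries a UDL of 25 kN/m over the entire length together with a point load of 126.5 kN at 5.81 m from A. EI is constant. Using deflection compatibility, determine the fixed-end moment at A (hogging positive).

Release both end moments; the primary structure is a simply-supported span AC with redundants M_A and M_C.
Simple-span end rotations at A and C under the given loads:
  at A: UDL 25: wL³/(24EI) = 484.9/EI
  at C: UDL 25: wL³/(24EI) = 484.9/EI
  at A: point load 126.5 at a = 5.81: Pab(L + b)/(6LEI) = 297.1/EI
  at C: point load 126.5 at a = 5.81: Pab(L + a)/(6LEI) = 415.8/EI
  θ_A0 = 782/EI,  θ_C0 = 900.7/EI
Flexibility coefficients: a unit moment at one end gives L/(3EI) there and L/(6EI) at the far end, so f₁₁ = f₂₂ = 2.583/EI and f₁₂ = f₂₁ = 1.292/EI.
Compatibility — zero rotation at each built-in end:
  2.583 M_A + 1.292 M_C = 782
  1.292 M_A + 2.583 M_C = 900.7
Solving the pair gives M_A = 171.2 kN·m and M_C = 263.1 kN·m (hogging).

M_A = 171.2 kN·m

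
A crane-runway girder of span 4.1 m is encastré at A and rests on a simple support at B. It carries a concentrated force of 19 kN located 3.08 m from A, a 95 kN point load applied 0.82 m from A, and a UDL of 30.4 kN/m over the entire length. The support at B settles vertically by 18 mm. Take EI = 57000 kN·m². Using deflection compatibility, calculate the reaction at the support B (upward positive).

Remove the prop at B; the released (primary) structure is a cantilever built in at A.
Downward deflection at the released point B due to the loads:
  point load 19 at a = 3.08: Pa²(3L − a)/(6EI) = 277/EI
  point load 95 at a = 0.82: Pa²(3L − a)/(6EI) = 122.2/EI
  UDL 30.4: wL⁴/(8EI) = 1074/EI
  δ_0 = 1473/EI
Flexibility coefficient — unit upward force at B: δ_{BB} = L³/(3EI) = 22.97/EI.
With EI = 57000 kN·m²: δ_0 = 0.025842 m and δ_{BB} = 0.000403 m/kN.
Compatibility — the beam at B must follow the support down by 0.018 m: δ_0 − R_B·δ_{BB} = 0.018, so R_B = (0.025842 − 0.018)/0.000403 = 19.46 kN.

R_B = 19.46 kN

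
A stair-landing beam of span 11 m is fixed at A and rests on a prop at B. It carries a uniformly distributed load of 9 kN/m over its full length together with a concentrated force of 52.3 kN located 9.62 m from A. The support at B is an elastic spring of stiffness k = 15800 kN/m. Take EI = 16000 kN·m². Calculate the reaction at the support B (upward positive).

Choose R_B as the redundant. The primary structure is the cantilever fixed at A.
Free-end deflection of the primary structure under the applied loading (downward +):
  UDL 9: wL⁴/(8EI) = 16471/EI
  point load 52.3 at a = 9.62: Pa²(3L − a)/(6EI) = 18860/EI
  δ_0 = 35331/EI
Flexibility coefficient — unit upward force at B: δ_{BB} = L³/(3EI) = 443.7/EI.
With EI = 16000 kN·m²: δ_0 = 2.2082 m and δ_{BB} = 0.027729 m/kN.
Compatibility — the spring shortens by R_B/k under the reaction it provides: δ_0 − R_B·δ_{BB} = R_B/k. With 1/k = 0.000063 m/kN, R_B = δ_0 / (δ_{BB} + 1/k) = 2.2082 / (0.027729 + 0.000063) = 79.45 kN.

R_B = 79.45 kN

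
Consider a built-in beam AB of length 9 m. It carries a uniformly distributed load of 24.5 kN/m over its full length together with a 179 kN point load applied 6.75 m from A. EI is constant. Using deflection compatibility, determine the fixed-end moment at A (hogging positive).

M_A = 240.9 kN·m

Take the two fixed-end moments M_A, M_B as redundants; the released structure is the simple span AB.
On the primary (simply-supported) span, the end slopes from the loading are:
  at A: UDL 24.5: wL³/(24EI) = 744.2/EI
  at B: UDL 24.5: wL³/(24EI) = 744.2/EI
  at A: point load 179 at a = 6.75: Pab(L + b)/(6LEI) = 566.4/EI
  at B: point load 179 at a = 6.75: Pab(L + a)/(6LEI) = 792.9/EI
  θ_A0 = 1311/EI,  θ_B0 = 1537/EI
Flexibility coefficients: a unit moment at one end gives L/(3EI) there and L/(6EI) at the far end, so f₁₁ = f₂₂ = 3/EI and f₁₂ = f₂₁ = 1.5/EI.
Compatibility — zero rotation at each built-in end:
  3 M_A + 1.5 M_B = 1311
  1.5 M_A + 3 M_B = 1537
Solving the pair gives M_A = 240.9 kN·m and M_B = 391.9 kN·m (hogging).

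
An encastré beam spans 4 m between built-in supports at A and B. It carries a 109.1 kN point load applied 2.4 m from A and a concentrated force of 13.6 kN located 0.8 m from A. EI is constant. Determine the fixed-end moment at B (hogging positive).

M_B = 64.58 kN·m

Take the two fixed-end moments M_A, M_B as redundants; the released structure is the simple span AB.
End rotations of the released simple span under the applied load (×1/EI):
  at A: point load 109.1 at a = 2.4: Pab(L + b)/(6LEI) = 97.75/EI
  at B: point load 109.1 at a = 2.4: Pab(L + a)/(6LEI) = 111.7/EI
  at A: point load 13.6 at a = 0.8: Pab(L + b)/(6LEI) = 10.44/EI
  at B: point load 13.6 at a = 0.8: Pab(L + a)/(6LEI) = 6.963/EI
  θ_A0 = 108.2/EI,  θ_B0 = 118.7/EI
Flexibility coefficients: a unit moment at one end gives L/(3EI) there and L/(6EI) at the far end, so f₁₁ = f₂₂ = 1.333/EI and f₁₂ = f₂₁ = 0.6667/EI.
Compatibility — zero rotation at each built-in end:
  1.333 M_A + 0.6667 M_B = 108.2
  0.6667 M_A + 1.333 M_B = 118.7
Solving the pair gives M_A = 48.86 kN·m and M_B = 64.58 kN·m (hogging).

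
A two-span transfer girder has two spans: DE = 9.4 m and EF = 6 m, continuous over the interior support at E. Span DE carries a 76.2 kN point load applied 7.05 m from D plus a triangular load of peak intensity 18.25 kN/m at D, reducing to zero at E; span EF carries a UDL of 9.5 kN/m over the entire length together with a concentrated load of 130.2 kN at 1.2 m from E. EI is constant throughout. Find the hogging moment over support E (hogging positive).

Release continuity at E by inserting a hinge; the redundant is the internal moment M_E. The primary structure is two simply-supported spans DE and EF.
End slopes at the hinge E, treating each span as simply supported:
  span DE: point load 76.2 at a = 7.05: Pab(L + a)/(6LEI) = 368.2/EI
  span DE: triangular load, peak 18.25: 7w₀L³/(360EI) = 294.7/EI
  span EF: UDL 9.5: wL³/(24EI) = 85.5/EI
  span EF: point load 130.2 at a = 1.2: Pab(L + b)/(6LEI) = 225/EI
  relative rotation θ_0 = (663 + 310.5)/EI = 973.4/EI
A unit hogging moment at E produces rotation L₁/(3EI) + L₂/(3EI) = 5.133/EI.
Slope continuity at E: θ_0 = M_E·5.133/EI, so M_E = 973.4/5.133 = 189.6 kN·m (hogging).

M_E = 189.6 kN·m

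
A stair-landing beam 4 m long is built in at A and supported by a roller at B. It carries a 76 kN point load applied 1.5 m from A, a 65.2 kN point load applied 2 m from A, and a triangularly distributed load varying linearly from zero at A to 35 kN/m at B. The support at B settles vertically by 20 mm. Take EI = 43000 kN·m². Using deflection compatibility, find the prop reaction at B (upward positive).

R_B = 32.59 kN

Choose R_B as the redundant. The primary structure is the cantilever fixed at A.
Primary-structure tip deflection at B by superposition:
  point load 76 at a = 1.5: Pa²(3L − a)/(6EI) = 299.2/EI
  point load 65.2 at a = 2: Pa²(3L − a)/(6EI) = 434.7/EI
  triangular load, peak 35 at the free end: 11w₀L⁴/(120EI) = 821.3/EI
  δ_0 = 1555/EI
Flexibility coefficient — unit upward force at B: δ_{BB} = L³/(3EI) = 21.33/EI.
With EI = 43000 kN·m²: δ_0 = 0.036169 m and δ_{BB} = 0.000496 m/kN.
Compatibility — the beam at B must follow the support down by 0.02 m: δ_0 − R_B·δ_{BB} = 0.02, so R_B = (0.036169 − 0.02)/0.000496 = 32.59 kN.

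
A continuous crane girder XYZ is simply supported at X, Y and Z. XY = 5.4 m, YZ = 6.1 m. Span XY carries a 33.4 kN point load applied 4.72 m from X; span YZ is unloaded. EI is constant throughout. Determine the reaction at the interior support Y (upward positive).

R_Y = 32.24 kN

Take M_Y as the redundant. Released structure: two simple spans XY and YZ with a hinge at Y.
Discontinuity in slope at Y on the released structure — sum the simple-span end rotations:
  span XY: point load 33.4 at a = 4.72: Pab(L + a)/(6LEI) = 33.48/EI
  relative rotation θ_0 = (33.48 + 0)/EI = 33.48/EI
A unit hogging moment at Y produces rotation L₁/(3EI) + L₂/(3EI) = 3.833/EI.
Compatibility: M_Y·(L₁+L₂)/(3EI) = θ_0, giving M_Y = 8.735 kN·m (hogging).
Span XY, ΣM about X with M_Y applied at Y: R_Y^{XY}·5.4 = 157.6 + 8.735, so R_Y^{XY} = 30.81 kN and R_X = 33.4 − 30.81 = 2.588 kN.
Span YZ, ΣM about Z: R_Y^{YZ}·6.1 = 0 + 8.735, so R_Y^{YZ} = 1.432 kN and R_Z = 0 − 1.432 = -1.432 kN.
R_Y = 30.81 + 1.432 = 32.24 kN.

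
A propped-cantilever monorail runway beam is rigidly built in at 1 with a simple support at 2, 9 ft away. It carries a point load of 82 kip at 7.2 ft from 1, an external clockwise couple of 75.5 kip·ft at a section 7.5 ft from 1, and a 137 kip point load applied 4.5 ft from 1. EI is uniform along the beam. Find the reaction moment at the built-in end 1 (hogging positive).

M_1 = 267.4 kip·ft

Choose R_2 as the redundant. The primary structure is the cantilever fixed at 1.
Free-end deflection of the primary structure under the applied loading (downward +):
  point load 82 at a = 7.2: Pa²(3L − a)/(6EI) = 14028/EI
  clockwise couple 75.5 at a = 7.5: M₀a(2L − a)/(2EI) = 2973/EI
  point load 137 at a = 4.5: Pa²(3L − a)/(6EI) = 10403/EI
  δ_0 = 27404/EI
Flexibility coefficient — unit upward force at 2: δ_{22} = L³/(3EI) = 243/EI.
Compatibility at 2: δ_0 − R_2·δ_{22} = 0, so R_2 = 27404/243 = 112.8 kip.
Moment equilibrium about 1: M_1 = Σ(load moments about 1) − R_2·L = 1282 − 112.8×9 = 267.4 kip·ft.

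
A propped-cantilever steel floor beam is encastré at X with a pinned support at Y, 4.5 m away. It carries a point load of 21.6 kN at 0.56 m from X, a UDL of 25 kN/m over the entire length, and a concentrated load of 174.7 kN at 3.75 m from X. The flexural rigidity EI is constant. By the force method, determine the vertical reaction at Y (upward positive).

R_Y = 174.1 kN

Release the roller at Y. Primary structure: cantilever fixed at X.
Primary-structure tip deflection at Y by superposition:
  point load 21.6 at a = 0.56: Pa²(3L − a)/(6EI) = 14.61/EI
  UDL 25: wL⁴/(8EI) = 1281/EI
  point load 174.7 at a = 3.75: Pa²(3L − a)/(6EI) = 3992/EI
  δ_0 = 5288/EI
Flexibility coefficient — unit upward force at Y: δ_{YY} = L³/(3EI) = 30.38/EI.
Compatibility at Y: δ_0 − R_Y·δ_{YY} = 0, so R_Y = 5288/30.38 = 174.1 kN.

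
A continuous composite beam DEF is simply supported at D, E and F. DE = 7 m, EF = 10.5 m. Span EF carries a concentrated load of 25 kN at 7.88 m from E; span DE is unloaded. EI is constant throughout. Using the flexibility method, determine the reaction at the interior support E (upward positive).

R_E = 10.63 kN

Release continuity at E by inserting a hinge; the redundant is the internal moment M_E. The primary structure is two simply-supported spans DE and EF.
Discontinuity in slope at E on the released structure — sum the simple-span end rotations:
  span EF: point load 25 at a = 7.88: Pab(L + b)/(6LEI) = 107.5/EI
  relative rotation θ_0 = (0 + 107.5)/EI = 107.5/EI
A unit hogging moment at E produces rotation L₁/(3EI) + L₂/(3EI) = 5.833/EI.
Compatibility: M_E·(L₁+L₂)/(3EI) = θ_0, giving M_E = 18.43 kN·m (hogging).
Span DE, ΣM about D with M_E applied at E: R_E^{DE}·7 = 0 + 18.43, so R_E^{DE} = 2.632 kN and R_D = 0 − 2.632 = -2.632 kN.
Span EF, ΣM about F: R_E^{EF}·10.5 = 65.5 + 18.43, so R_E^{EF} = 7.993 kN and R_F = 25 − 7.993 = 17.01 kN.
R_E = 2.632 + 7.993 = 10.63 kN.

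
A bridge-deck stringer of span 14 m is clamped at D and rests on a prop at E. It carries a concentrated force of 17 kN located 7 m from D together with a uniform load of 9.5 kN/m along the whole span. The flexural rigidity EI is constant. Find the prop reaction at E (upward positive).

R_E = 55.19 kN

Choose R_E as the redundant. The primary structure is the cantilever fixed at D.
Free-end deflection of the primary structure under the applied loading (downward +):
  point load 17 at a = 7: Pa²(3L − a)/(6EI) = 4859/EI
  UDL 9.5: wL⁴/(8EI) = 45619/EI
  δ_0 = 50478/EI
Flexibility coefficient — unit upward force at E: δ_{EE} = L³/(3EI) = 914.7/EI.
Compatibility at E: δ_0 − R_E·δ_{EE} = 0, so R_E = 50478/914.7 = 55.19 kN.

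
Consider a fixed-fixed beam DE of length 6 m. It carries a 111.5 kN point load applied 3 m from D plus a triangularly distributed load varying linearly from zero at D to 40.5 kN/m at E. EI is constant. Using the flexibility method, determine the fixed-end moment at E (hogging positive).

Take the two fixed-end moments M_D, M_E as redundants; the released structure is the simple span DE.
On the primary (simply-supported) span, the end slopes from the loading are:
  at D: point load 111.5 at a = 3: Pab(L + b)/(6LEI) = 250.9/EI
  at E: point load 111.5 at a = 3: Pab(L + a)/(6LEI) = 250.9/EI
  at D: triangular load, peak 40.5: 7w₀L³/(360EI) = 170.1/EI
  at E: triangular load, peak 40.5: w₀L³/(45EI) = 194.4/EI
  θ_D0 = 421/EI,  θ_E0 = 445.3/EI
Flexibility coefficients: a unit moment at one end gives L/(3EI) there and L/(6EI) at the far end, so f₁₁ = f₂₂ = 2/EI and f₁₂ = f₂₁ = 1/EI.
Compatibility — zero rotation at each built-in end:
  2 M_D + 1 M_E = 421
  1 M_D + 2 M_E = 445.3
Solving the pair gives M_D = 132.2 kN·m and M_E = 156.5 kN·m (hogging).

M_E = 156.5 kN·m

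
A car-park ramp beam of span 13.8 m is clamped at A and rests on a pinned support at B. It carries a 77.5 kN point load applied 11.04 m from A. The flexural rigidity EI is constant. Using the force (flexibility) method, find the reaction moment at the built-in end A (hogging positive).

Remove the prop at B; the released (primary) structure is a cantilever built in at A.
Free-end deflection of the primary structure under the applied loading (downward +):
  point load 77.5 at a = 11.04: Pa²(3L − a)/(6EI) = 47796/EI
Tip deflection under a unit load at B: L³/(3EI) = 876/EI.
Compatibility at B: δ_0 − R_B·δ_{BB} = 0, so R_B = 47796/876 = 54.56 kN.
Moment equilibrium about A: M_A = Σ(load moments about A) − R_B·L = 855.6 − 54.56×13.8 = 102.7 kN·m.

M_A = 102.7 kN·m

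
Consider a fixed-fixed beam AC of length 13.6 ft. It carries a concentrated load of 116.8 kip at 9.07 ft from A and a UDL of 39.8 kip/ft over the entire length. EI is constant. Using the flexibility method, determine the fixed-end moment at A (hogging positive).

Release both end moments; the primary structure is a simply-supported span AC with redundants M_A and M_C.
Simple-span end rotations at A and C under the given loads:
  at A: point load 116.8 at a = 9.07: Pab(L + b)/(6LEI) = 1066/EI
  at C: point load 116.8 at a = 9.07: Pab(L + a)/(6LEI) = 1333/EI
  at A: UDL 39.8: wL³/(24EI) = 4171/EI
  at C: UDL 39.8: wL³/(24EI) = 4171/EI
  θ_A0 = 5238/EI,  θ_C0 = 5505/EI
Flexibility coefficients: a unit moment at one end gives L/(3EI) there and L/(6EI) at the far end, so f₁₁ = f₂₂ = 4.533/EI and f₁₂ = f₂₁ = 2.267/EI.
Compatibility — zero rotation at each built-in end:
  4.533 M_A + 2.267 M_C = 5238
  2.267 M_A + 4.533 M_C = 5505
Solving the pair gives M_A = 731 kip·ft and M_C = 848.8 kip·ft (hogging).

M_A = 731 kip·ft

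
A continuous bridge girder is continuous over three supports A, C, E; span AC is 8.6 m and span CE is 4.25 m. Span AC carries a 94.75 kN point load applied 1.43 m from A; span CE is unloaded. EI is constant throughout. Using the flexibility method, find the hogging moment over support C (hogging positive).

Insert a hinge at C; M_C is the redundant, and each span becomes simply supported.
Discontinuity in slope at C on the released structure — sum the simple-span end rotations:
  span AC: point load 94.75 at a = 1.43: Pab(L + a)/(6LEI) = 188.8/EI
  relative rotation θ_0 = (188.8 + 0)/EI = 188.8/EI
A unit hogging moment at C produces rotation L₁/(3EI) + L₂/(3EI) = 4.283/EI.
Slope continuity at C: θ_0 = M_C·4.283/EI, so M_C = 188.8/4.283 = 44.09 kN·m (hogging).

M_C = 44.09 kN·m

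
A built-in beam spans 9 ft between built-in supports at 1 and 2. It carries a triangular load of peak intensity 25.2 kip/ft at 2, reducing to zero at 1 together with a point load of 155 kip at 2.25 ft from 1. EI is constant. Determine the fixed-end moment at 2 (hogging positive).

Release both end moments; the primary structure is a simply-supported span 12 with redundants M_1 and M_2.
End rotations of the released simple span under the applied load (×1/EI):
  at 1: triangular load, peak 25.2: 7w₀L³/(360EI) = 357.2/EI
  at 2: triangular load, peak 25.2: w₀L³/(45EI) = 408.2/EI
  at 1: point load 155 at a = 2.25: Pab(L + b)/(6LEI) = 686.6/EI
  at 2: point load 155 at a = 2.25: Pab(L + a)/(6LEI) = 490.4/EI
  θ_10 = 1044/EI,  θ_20 = 898.7/EI
Flexibility coefficients: a unit moment at one end gives L/(3EI) there and L/(6EI) at the far end, so f₁₁ = f₂₂ = 3/EI and f₁₂ = f₂₁ = 1.5/EI.
Compatibility — zero rotation at each built-in end:
  3 M_1 + 1.5 M_2 = 1044
  1.5 M_1 + 3 M_2 = 898.7
Solving the pair gives M_1 = 264.2 kip·ft and M_2 = 167.5 kip·ft (hogging).

M_2 = 167.5 kip·ft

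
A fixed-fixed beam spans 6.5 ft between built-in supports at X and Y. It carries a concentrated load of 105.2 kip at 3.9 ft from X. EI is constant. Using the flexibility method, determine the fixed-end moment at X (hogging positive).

M_X = 65.64 kip·ft

Release both end moments; the primary structure is a simply-supported span XY with redundants M_X and M_Y.
On the primary (simply-supported) span, the end slopes from the loading are:
  at X: point load 105.2 at a = 3.9: Pab(L + b)/(6LEI) = 248.9/EI
  at Y: point load 105.2 at a = 3.9: Pab(L + a)/(6LEI) = 284.5/EI
  θ_X0 = 248.9/EI,  θ_Y0 = 284.5/EI
Flexibility coefficients: a unit moment at one end gives L/(3EI) there and L/(6EI) at the far end, so f₁₁ = f₂₂ = 2.167/EI and f₁₂ = f₂₁ = 1.083/EI.
Compatibility — zero rotation at each built-in end:
  2.167 M_X + 1.083 M_Y = 248.9
  1.083 M_X + 2.167 M_Y = 284.5
Solving the pair gives M_X = 65.64 kip·ft and M_Y = 98.47 kip·ft (hogging).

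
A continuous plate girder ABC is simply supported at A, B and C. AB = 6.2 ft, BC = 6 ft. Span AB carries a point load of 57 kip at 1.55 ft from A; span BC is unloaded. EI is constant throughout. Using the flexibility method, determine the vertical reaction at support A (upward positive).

Take M_B as the redundant. Released structure: two simple spans AB and BC with a hinge at B.
End slopes at the hinge B, treating each span as simply supported:
  span AB: point load 57 at a = 1.55: Pab(L + a)/(6LEI) = 85.59/EI
  relative rotation θ_0 = (85.59 + 0)/EI = 85.59/EI
A unit hogging moment at B produces rotation L₁/(3EI) + L₂/(3EI) = 4.067/EI.
Slope continuity at B: θ_0 = M_B·4.067/EI, so M_B = 85.59/4.067 = 21.05 kip·ft (hogging).
Span AB, ΣM about A with M_B applied at B: R_B^{AB}·6.2 = 88.35 + 21.05, so R_B^{AB} = 17.64 kip and R_A = 57 − 17.64 = 39.36 kip.

R_A = 39.36 kip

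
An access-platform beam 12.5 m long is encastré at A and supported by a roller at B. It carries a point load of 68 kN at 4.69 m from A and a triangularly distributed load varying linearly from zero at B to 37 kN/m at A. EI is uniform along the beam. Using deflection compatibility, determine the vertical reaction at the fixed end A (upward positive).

R_A = 240.4 kN

Take the reaction at B as the redundant and release it; the primary structure is a cantilever fixed at A.
Primary-structure tip deflection at B by superposition:
  point load 68 at a = 4.69: Pa²(3L − a)/(6EI) = 8179/EI
  triangular load, peak 37 at the fixed end: w₀L⁴/(30EI) = 30111/EI
  δ_0 = 38290/EI
Flexibility coefficient — unit upward force at B: δ_{BB} = L³/(3EI) = 651/EI.
The prop prevents deflection at B: R_B = δ_0/δ_{BB} = 38290/651 = 58.81 kN.
Vertical equilibrium: R_A = ΣP − R_B = 299.2 − 58.81 = 240.4 kN.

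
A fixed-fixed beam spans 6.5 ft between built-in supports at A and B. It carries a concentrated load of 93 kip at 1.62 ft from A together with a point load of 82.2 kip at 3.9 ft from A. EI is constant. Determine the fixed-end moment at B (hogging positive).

Take the two fixed-end moments M_A, M_B as redundants; the released structure is the simple span AB.
On the primary (simply-supported) span, the end slopes from the loading are:
  at A: point load 93 at a = 1.62: Pab(L + b)/(6LEI) = 214.5/EI
  at B: point load 93 at a = 1.62: Pab(L + a)/(6LEI) = 153.1/EI
  at A: point load 82.2 at a = 3.9: Pab(L + b)/(6LEI) = 194.5/EI
  at B: point load 82.2 at a = 3.9: Pab(L + a)/(6LEI) = 222.3/EI
  θ_A0 = 409/EI,  θ_B0 = 375.3/EI
Flexibility coefficients: a unit moment at one end gives L/(3EI) there and L/(6EI) at the far end, so f₁₁ = f₂₂ = 2.167/EI and f₁₂ = f₂₁ = 1.083/EI.
Compatibility — zero rotation at each built-in end:
  2.167 M_A + 1.083 M_B = 409
  1.083 M_A + 2.167 M_B = 375.3
Solving the pair gives M_A = 136.2 kip·ft and M_B = 105.1 kip·ft (hogging).

M_B = 105.1 kip·ft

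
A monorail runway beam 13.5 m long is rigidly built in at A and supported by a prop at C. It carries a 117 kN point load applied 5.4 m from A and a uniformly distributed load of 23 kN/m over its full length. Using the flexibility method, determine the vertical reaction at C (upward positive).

R_C = 140.8 kN

Take the reaction at C as the redundant and release it; the primary structure is a cantilever fixed at A.
Free-end deflection of the primary structure under the applied loading (downward +):
  point load 117 at a = 5.4: Pa²(3L − a)/(6EI) = 19959/EI
  UDL 23: wL⁴/(8EI) = 95493/EI
  δ_0 = 115452/EI
Flexibility coefficient — unit upward force at C: δ_{CC} = L³/(3EI) = 820.1/EI.
The prop prevents deflection at C: R_C = δ_0/δ_{CC} = 115452/820.1 = 140.8 kN.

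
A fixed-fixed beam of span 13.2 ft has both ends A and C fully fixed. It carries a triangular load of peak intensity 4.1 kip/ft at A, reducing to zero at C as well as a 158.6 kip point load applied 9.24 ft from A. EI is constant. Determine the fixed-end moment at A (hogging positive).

M_A = 167.6 kip·ft

Release both end moments; the primary structure is a simply-supported span AC with redundants M_A and M_C.
End rotations of the released simple span under the applied load (×1/EI):
  at A: triangular load, peak 4.1: w₀L³/(45EI) = 209.6/EI
  at C: triangular load, peak 4.1: 7w₀L³/(360EI) = 183.4/EI
  at A: point load 158.6 at a = 9.24: Pab(L + b)/(6LEI) = 1257/EI
  at C: point load 158.6 at a = 9.24: Pab(L + a)/(6LEI) = 1644/EI
  θ_A0 = 1467/EI,  θ_C0 = 1828/EI
Flexibility coefficients: a unit moment at one end gives L/(3EI) there and L/(6EI) at the far end, so f₁₁ = f₂₂ = 4.4/EI and f₁₂ = f₂₁ = 2.2/EI.
Compatibility — zero rotation at each built-in end:
  4.4 M_A + 2.2 M_C = 1467
  2.2 M_A + 4.4 M_C = 1828
Solving the pair gives M_A = 167.6 kip·ft and M_C = 331.6 kip·ft (hogging).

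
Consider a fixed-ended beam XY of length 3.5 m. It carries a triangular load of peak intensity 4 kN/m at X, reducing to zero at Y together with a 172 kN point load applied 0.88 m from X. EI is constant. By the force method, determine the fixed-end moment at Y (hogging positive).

Take the two fixed-end moments M_X, M_Y as redundants; the released structure is the simple span XY.
End rotations of the released simple span under the applied load (×1/EI):
  at X: triangular load, peak 4: w₀L³/(45EI) = 3.811/EI
  at Y: triangular load, peak 4: 7w₀L³/(360EI) = 3.335/EI
  at X: point load 172 at a = 0.88: Pab(L + b)/(6LEI) = 115.6/EI
  at Y: point load 172 at a = 0.88: Pab(L + a)/(6LEI) = 82.71/EI
  θ_X0 = 119.4/EI,  θ_Y0 = 86.05/EI
Flexibility coefficients: a unit moment at one end gives L/(3EI) there and L/(6EI) at the far end, so f₁₁ = f₂₂ = 1.167/EI and f₁₂ = f₂₁ = 0.5833/EI.
Compatibility — zero rotation at each built-in end:
  1.167 M_X + 0.5833 M_Y = 119.4
  0.5833 M_X + 1.167 M_Y = 86.05
Solving the pair gives M_X = 87.27 kN·m and M_Y = 30.12 kN·m (hogging).

M_Y = 30.12 kN·m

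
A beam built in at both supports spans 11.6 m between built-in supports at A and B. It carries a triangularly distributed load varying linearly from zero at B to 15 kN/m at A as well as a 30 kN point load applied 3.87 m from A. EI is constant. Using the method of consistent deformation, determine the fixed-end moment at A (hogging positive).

M_A = 152.5 kN·m

Release both end moments; the primary structure is a simply-supported span AB with redundants M_A and M_B.
On the primary (simply-supported) span, the end slopes from the loading are:
  at A: triangular load, peak 15: w₀L³/(45EI) = 520.3/EI
  at B: triangular load, peak 15: 7w₀L³/(360EI) = 455.3/EI
  at A: point load 30 at a = 3.87: Pab(L + b)/(6LEI) = 249.2/EI
  at B: point load 30 at a = 3.87: Pab(L + a)/(6LEI) = 199.5/EI
  θ_A0 = 769.5/EI,  θ_B0 = 654.7/EI
Flexibility coefficients: a unit moment at one end gives L/(3EI) there and L/(6EI) at the far end, so f₁₁ = f₂₂ = 3.867/EI and f₁₂ = f₂₁ = 1.933/EI.
Compatibility — zero rotation at each built-in end:
  3.867 M_A + 1.933 M_B = 769.5
  1.933 M_A + 3.867 M_B = 654.7
Solving the pair gives M_A = 152.5 kN·m and M_B = 93.09 kN·m (hogging).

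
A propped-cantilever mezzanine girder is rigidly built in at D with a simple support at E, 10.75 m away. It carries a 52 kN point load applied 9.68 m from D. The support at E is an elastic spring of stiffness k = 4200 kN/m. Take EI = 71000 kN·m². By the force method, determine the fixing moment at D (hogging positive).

M_D = 46.21 kN·m

Remove the prop at E; the released (primary) structure is a cantilever built in at D.
Downward deflection at the released point E due to the loads:
  point load 52 at a = 9.68: Pa²(3L − a)/(6EI) = 18329/EI
Tip deflection under a unit load at E: L³/(3EI) = 414.1/EI.
With EI = 71000 kN·m²: δ_0 = 0.25815 m and δ_{EE} = 0.005832 m/kN.
Compatibility — the spring shortens by R_E/k under the reaction it provides: δ_0 − R_E·δ_{EE} = R_E/k. With 1/k = 0.000238 m/kN, R_E = δ_0 / (δ_{EE} + 1/k) = 0.25815 / (0.005832 + 0.000238) = 42.53 kN.
Moment equilibrium about D: M_D = Σ(load moments about D) − R_E·L = 503.4 − 42.53×10.75 = 46.21 kN·m.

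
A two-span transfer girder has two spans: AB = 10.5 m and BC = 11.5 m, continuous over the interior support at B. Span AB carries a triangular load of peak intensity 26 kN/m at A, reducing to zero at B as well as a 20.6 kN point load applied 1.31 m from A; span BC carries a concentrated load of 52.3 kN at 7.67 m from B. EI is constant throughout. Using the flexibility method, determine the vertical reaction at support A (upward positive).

R_A = 96.39 kN

Release continuity at B by inserting a hinge; the redundant is the internal moment M_B. The primary structure is two simply-supported spans AB and BC.
End slopes at the hinge B, treating each span as simply supported:
  span AB: triangular load, peak 26: 7w₀L³/(360EI) = 585.2/EI
  span AB: point load 20.6 at a = 1.31: Pab(L + a)/(6LEI) = 46.49/EI
  span BC: point load 52.3 at a = 7.67: Pab(L + b)/(6LEI) = 341.3/EI
  relative rotation θ_0 = (631.7 + 341.3)/EI = 973.1/EI
A unit hogging moment at B produces rotation L₁/(3EI) + L₂/(3EI) = 7.333/EI.
Compatibility: M_B·(L₁+L₂)/(3EI) = θ_0, giving M_B = 132.7 kN·m (hogging).
Span AB, ΣM about A with M_B applied at B: R_B^{AB}·10.5 = 504.7 + 132.7, so R_B^{AB} = 60.71 kN and R_A = 157.1 − 60.71 = 96.39 kN.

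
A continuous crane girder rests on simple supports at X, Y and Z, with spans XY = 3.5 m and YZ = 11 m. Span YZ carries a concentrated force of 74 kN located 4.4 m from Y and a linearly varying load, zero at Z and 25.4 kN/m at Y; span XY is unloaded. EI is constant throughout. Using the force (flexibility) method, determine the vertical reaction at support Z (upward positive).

Insert a hinge at Y; M_Y is the redundant, and each span becomes simply supported.
Discontinuity in slope at Y on the released structure — sum the simple-span end rotations:
  span YZ: point load 74 at a = 4.4: Pab(L + b)/(6LEI) = 573.1/EI
  span YZ: triangular load, peak 25.4: w₀L³/(45EI) = 751.3/EI
  relative rotation θ_0 = (0 + 1324)/EI = 1324/EI
A unit hogging moment at Y produces rotation L₁/(3EI) + L₂/(3EI) = 4.833/EI.
Slope continuity at Y: θ_0 = M_Y·4.833/EI, so M_Y = 1324/4.833 = 274 kN·m (hogging).
Span YZ, ΣM about Z: R_Y^{YZ}·11 = 1513 + 274, so R_Y^{YZ} = 162.4 kN and R_Z = 213.7 − 162.4 = 51.26 kN.

R_Z = 51.26 kN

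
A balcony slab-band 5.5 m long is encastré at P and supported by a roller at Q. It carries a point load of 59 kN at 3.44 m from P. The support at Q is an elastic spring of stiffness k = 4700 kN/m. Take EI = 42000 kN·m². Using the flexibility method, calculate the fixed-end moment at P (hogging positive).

Take the reaction at Q as the redundant and release it; the primary structure is a cantilever fixed at P.
Downward deflection at the released point Q due to the loads:
  point load 59 at a = 3.44: Pa²(3L − a)/(6EI) = 1520/EI
Flexibility coefficient — unit upward force at Q: δ_{QQ} = L³/(3EI) = 55.46/EI.
With EI = 42000 kN·m²: δ_0 = 0.036184 m and δ_{QQ} = 0.00132 m/kN.
Compatibility — the spring shortens by R_Q/k under the reaction it provides: δ_0 − R_Q·δ_{QQ} = R_Q/k. With 1/k = 0.000213 m/kN, R_Q = δ_0 / (δ_{QQ} + 1/k) = 0.036184 / (0.00132 + 0.000213) = 23.6 kN.
Moment equilibrium about P: M_P = Σ(load moments about P) − R_Q·L = 203 − 23.6×5.5 = 73.16 kN·m.

M_P = 73.16 kN·m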